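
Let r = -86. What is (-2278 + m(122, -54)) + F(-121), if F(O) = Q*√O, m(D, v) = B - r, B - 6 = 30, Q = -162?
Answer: -2156 - 1782*I ≈ -2156.0 - 1782.0*I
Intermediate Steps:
B = 36 (B = 6 + 30 = 36)
m(D, v) = 122 (m(D, v) = 36 - 1*(-86) = 36 + 86 = 122)
F(O) = -162*√O
(-2278 + m(122, -54)) + F(-121) = (-2278 + 122) - 1782*I = -2156 - 1782*I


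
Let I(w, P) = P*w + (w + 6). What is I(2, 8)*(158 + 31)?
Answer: 4536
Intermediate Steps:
I(w, P) = 6 + w + P*w (I(w, P) = P*w + (6 + w) = 6 + w + P*w)
I(2, 8)*(158 + 31) = (6 + 2 + 8*2)*(158 + 31) = (6 + 2 + 16)*189 = 24*189 = 4536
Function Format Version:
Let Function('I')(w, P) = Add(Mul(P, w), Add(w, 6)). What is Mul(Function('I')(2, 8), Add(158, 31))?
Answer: 4536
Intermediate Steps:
Function('I')(w, P) = Add(6, w, Mul(P, w)) (Function('I')(w, P) = Add(Mul(P, w), Add(6, w)) = Add(6, w, Mul(P, w)))
Mul(Function('I')(2, 8), Add(158, 31)) = Mul(Add(6, 2, Mul(8, 2)), Add(158, 31)) = Mul(Add(6, 2, 16), 189) = Mul(24, 189) = 4536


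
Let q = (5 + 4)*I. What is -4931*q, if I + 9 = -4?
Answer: 576927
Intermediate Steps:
I = -13 (I = -9 - 4 = -13)
q = -117 (q = (5 + 4)*(-13) = 9*(-13) = -117)
-4931*q = -4931*(-117) = 576927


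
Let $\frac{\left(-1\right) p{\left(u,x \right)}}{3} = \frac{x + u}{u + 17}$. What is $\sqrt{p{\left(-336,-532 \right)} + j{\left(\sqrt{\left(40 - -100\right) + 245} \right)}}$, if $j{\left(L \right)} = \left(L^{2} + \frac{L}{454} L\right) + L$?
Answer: $\frac{\sqrt{7921780747034 + 20974570276 \sqrt{385}}}{144826} \approx 19.933$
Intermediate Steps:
$p{\left(u,x \right)} = - \frac{3 \left(u + x\right)}{17 + u}$ ($p{\left(u,x \right)} = - 3 \frac{x + u}{u + 17} = - 3 \frac{u + x}{17 + u} = - \frac{3 \left(u + x\right)}{17 + u}$)
$j{\left(L \right)} = L + \frac{455 L^{2}}{454}$ ($j{\left(L \right)} = \left(L^{2} + L \frac{1}{454} L\right) + L = \left(L^{2} + \frac{L}{454} L\right) + L = \left(L^{2} + \frac{L^{2}}{454}\right) + L = \frac{455 L^{2}}{454} + L = L + \frac{455 L^{2}}{454}$)
$\sqrt{p{\left(-336,-532 \right)} + j{\left(\sqrt{\left(40 - -100\right) + 245} \right)}} = \sqrt{\frac{3 \left(\left(-1\right) \left(-336\right) - -532\right)}{17 - 336} + \frac{\sqrt{\left(40 - -100\right) + 245} \left(454 + 455 \sqrt{\left(40 - -100\right) + 245}\right)}{454}} = \sqrt{\frac{3 \left(336 + 532\right)}{-319} + \frac{\sqrt{\left(40 + 100\right) + 245} \left(454 + 455 \sqrt{\left(40 + 100\right) + 245}\right)}{454}} = \sqrt{3 \left(- \frac{1}{319}\right) 868 + \frac{\sqrt{140 + 245} \left(454 + 455 \sqrt{140 + 245}\right)}{454}} = \sqrt{- \frac{2604}{319} + \frac{\sqrt{385} \left(454 + 455 \sqrt{385}\right)}{454}}$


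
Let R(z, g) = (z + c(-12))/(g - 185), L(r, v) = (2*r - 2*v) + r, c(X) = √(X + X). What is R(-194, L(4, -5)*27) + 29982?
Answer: 12262444/409 + 2*I*√6/409 ≈ 29982.0 + 0.011978*I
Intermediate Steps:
c(X) = √2*√X (c(X) = √(2*X) = √2*√X)
L(r, v) = -2*v + 3*r (L(r, v) = (-2*v + 2*r) + r = -2*v + 3*r)
R(z, g) = (z + 2*I*√6)/(-185 + g) (R(z, g) = (z + √2*√(-12))/(g - 185) = (z + √2*(2*I*√3))/(-185 + g) = (z + 2*I*√6)/(-185 + g))
R(-194, L(4, -5)*27) + 29982 = (-194 + 2*I*√6)/(-185 + (-2*(-5) + 3*4)*27) + 29982 = (-194 + 2*I*√6)/(-185 + (10 + 12)*27) + 29982 = (-194 + 2*I*√6)/(-185 + 22*27) + 29982 = (-194 + 2*I*√6)/(-185 + 594) + 29982 = (-194 + 2*I*√6)/409 + 29982 = (-194/409 + 2*I*√6/409) + 29982 = 12262444/409 + 2*I*√6/409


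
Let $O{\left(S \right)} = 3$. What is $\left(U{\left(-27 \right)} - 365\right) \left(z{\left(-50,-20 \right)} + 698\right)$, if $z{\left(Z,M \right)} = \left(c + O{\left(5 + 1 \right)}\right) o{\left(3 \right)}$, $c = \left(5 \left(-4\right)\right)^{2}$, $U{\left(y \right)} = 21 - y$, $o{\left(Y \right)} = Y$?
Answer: $-604519$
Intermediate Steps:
$c = 400$ ($c = \left(-20\right)^{2} = 400$)
$z{\left(Z,M \right)} = 1209$ ($z{\left(Z,M \right)} = \left(400 + 3\right) 3 = 403 \cdot 3 = 1209$)
$\left(U{\left(-27 \right)} - 365\right) \left(z{\left(-50,-20 \right)} + 698\right) = \left(\left(21 - -27\right) - 365\right) \left(1209 + 698\right) = \left(\left(21 + 27\right) - 365\right) 1907 = \left(48 - 365\right) 1907 = \left(-317\right) 1907 = -604519$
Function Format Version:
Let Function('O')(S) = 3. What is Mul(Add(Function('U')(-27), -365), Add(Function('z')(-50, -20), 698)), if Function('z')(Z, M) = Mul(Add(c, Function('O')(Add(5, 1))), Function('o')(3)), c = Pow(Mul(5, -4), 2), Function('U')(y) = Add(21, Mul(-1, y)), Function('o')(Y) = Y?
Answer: -604519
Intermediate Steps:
c = 400 (c = Pow(-20, 2) = 400)
Function('z')(Z, M) = 1209 (Function('z')(Z, M) = Mul(Add(400, 3), 3) = Mul(403, 3) = 1209)
Mul(Add(Function('U')(-27), -365), Add(Function('z')(-50, -20), 698)) = Mul(Add(Add(21, Mul(-1, -27)), -365), Add(1209, 698)) = Mul(Add(Add(21, 27), -365), 1907) = Mul(Add(48, -365), 1907) = Mul(-317, 1907) = -604519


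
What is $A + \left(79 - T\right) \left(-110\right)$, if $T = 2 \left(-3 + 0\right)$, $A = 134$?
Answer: $-9216$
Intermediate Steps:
$T = -6$ ($T = 2 \left(-3\right) = -6$)
$A + \left(79 - T\right) \left(-110\right) = 134 + \left(79 - -6\right) \left(-110\right) = 134 + \left(79 + 6\right) \left(-110\right) = 134 + 85 \left(-110\right) = 134 - 9350 = -9216$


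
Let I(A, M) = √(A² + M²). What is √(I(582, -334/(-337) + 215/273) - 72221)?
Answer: √(-611291832736221 + 92001*√2867049038622493)/92001 ≈ 267.65*I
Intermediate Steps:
√(I(582, -334/(-337) + 215/273) - 72221) = √(√(582² + (-334/(-337) + 215/273)²) - 72221) = √(√(338724 + (-334*(-1/337) + 215*(1/273))²) - 72221) = √(√(338724 + (334/337 + 215/273)²) - 72221) = √(√(338724 + (163637/92001)²) - 72221) = √(√(338724 + 26777067769/8464184001) - 72221) = √(√(2867049038622493/8464184001) - 72221) = √(√2867049038622493/92001 - 72221) = √(-72221 + √2867049038622493/92001)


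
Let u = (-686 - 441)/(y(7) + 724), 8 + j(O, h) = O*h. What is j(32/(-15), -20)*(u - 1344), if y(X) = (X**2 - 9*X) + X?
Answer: -100336600/2151 ≈ -46647.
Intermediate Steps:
j(O, h) = -8 + O*h
y(X) = X**2 - 8*X
u = -1127/717 (u = (-686 - 441)/(7*(-8 + 7) + 724) = -1127/(7*(-1) + 724) = -1127/(-7 + 724) = -1127/717 ≈ -1.5718)
j(32/(-15), -20)*(u - 1344) = (-8 + (32/(-15))*(-20))*(-1127/717 - 1344) = (-8 + (32*(-1/15))*(-20))*(-964775/717) = (-8 - 32/15*(-20))*(-964775/717) = (-8 + 128/3)*(-964775/717) = (104/3)*(-964775/717) = -100336600/2151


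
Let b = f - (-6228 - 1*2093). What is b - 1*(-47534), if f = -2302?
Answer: 53553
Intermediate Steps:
b = 6019 (b = -2302 - (-6228 - 1*2093) = -2302 - (-6228 - 2093) = -2302 - 1*(-8321) = -2302 + 8321 = 6019)
b - 1*(-47534) = 6019 - 1*(-47534) = 6019 + 47534 = 53553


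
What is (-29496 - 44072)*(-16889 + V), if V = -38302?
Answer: 4060291488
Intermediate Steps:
(-29496 - 44072)*(-16889 + V) = (-29496 - 44072)*(-16889 - 38302) = -73568*(-55191) = 4060291488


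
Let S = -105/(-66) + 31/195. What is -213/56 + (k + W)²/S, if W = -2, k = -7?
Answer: 17860449/420392 ≈ 42.485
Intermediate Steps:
S = 7507/4290 (S = -105*(-1/66) + 31*(1/195) = 35/22 + 31/195 = 7507/4290 ≈ 1.7499)
-213/56 + (k + W)²/S = -213/56 + (-7 - 2)²/(7507/4290) = -213*1/56 + (-9)²*(4290/7507) = -213/56 + 81*(4290/7507) = -213/56 + 347490/7507 = 17860449/420392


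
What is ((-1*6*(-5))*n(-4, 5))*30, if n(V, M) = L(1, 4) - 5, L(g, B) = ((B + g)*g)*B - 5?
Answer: 9000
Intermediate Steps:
L(g, B) = -5 + B*g*(B + g) (L(g, B) = (g*(B + g))*B - 5 = B*g*(B + g) - 5 = -5 + B*g*(B + g))
n(V, M) = 10 (n(V, M) = (-5 + 4*1² + 1*4²) - 5 = (-5 + 4*1 + 1*16) - 5 = (-5 + 4 + 16) - 5 = 15 - 5 = 10)
((-1*6*(-5))*n(-4, 5))*30 = ((-1*6*(-5))*10)*30 = (-6*(-5)*10)*30 = (30*10)*30 = 300*30 = 9000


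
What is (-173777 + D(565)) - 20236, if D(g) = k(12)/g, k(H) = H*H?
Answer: -109617201/565 ≈ -1.9401e+5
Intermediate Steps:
k(H) = H**2
D(g) = 144/g (D(g) = 12**2/g = 144/g)
(-173777 + D(565)) - 20236 = (-173777 + 144/565) - 20236 = -98183861/565 - 20236 = -109617201/565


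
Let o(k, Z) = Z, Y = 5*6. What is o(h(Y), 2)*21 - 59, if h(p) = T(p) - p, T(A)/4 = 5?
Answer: -17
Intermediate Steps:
T(A) = 20 (T(A) = 4*5 = 20)
Y = 30
h(p) = 20 - p
o(h(Y), 2)*21 - 59 = 2*21 - 59 = 42 - 59 = -17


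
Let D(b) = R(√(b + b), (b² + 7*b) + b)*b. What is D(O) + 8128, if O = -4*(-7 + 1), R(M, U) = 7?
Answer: 8296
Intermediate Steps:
O = 24 (O = -4*(-6) = 24)
D(b) = 7*b
D(O) + 8128 = 7*24 + 8128 = 168 + 8128 = 8296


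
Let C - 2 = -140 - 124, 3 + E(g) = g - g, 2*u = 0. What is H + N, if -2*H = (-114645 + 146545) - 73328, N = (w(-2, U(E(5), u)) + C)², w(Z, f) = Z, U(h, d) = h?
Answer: 90410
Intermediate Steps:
u = 0 (u = (½)*0 = 0)
E(g) = -3 (E(g) = -3 + (g - g) = -3 + 0 = -3)
C = -262 (C = 2 + (-140 - 124) = 2 - 264 = -262)
N = 69696 (N = (-2 - 262)² = (-264)² = 69696)
H = 20714 (H = -((-114645 + 146545) - 73328)/2 = -(31900 - 73328)/2 = -½*(-41428) = 20714)
H + N = 20714 + 69696 = 90410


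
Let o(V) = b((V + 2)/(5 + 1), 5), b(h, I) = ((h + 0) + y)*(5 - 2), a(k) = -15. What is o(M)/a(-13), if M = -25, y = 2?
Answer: 11/30 ≈ 0.36667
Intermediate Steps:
b(h, I) = 6 + 3*h (b(h, I) = ((h + 0) + 2)*(5 - 2) = (h + 2)*3 = (2 + h)*3 = 6 + 3*h)
o(V) = 7 + V/2 (o(V) = 6 + 3*((V + 2)/(5 + 1)) = 6 + 3*((2 + V)/6) = 6 + 3*((2 + V)*(⅙)) = 6 + 3*(⅓ + V/6) = 6 + (1 + V/2) = 7 + V/2)
o(M)/a(-13) = (7 + (½)*(-25))/(-15) = (7 - 25/2)*(-1/15) = -11/2*(-1/15) = 11/30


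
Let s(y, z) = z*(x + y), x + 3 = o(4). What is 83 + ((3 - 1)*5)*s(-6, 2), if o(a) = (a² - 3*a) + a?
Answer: 63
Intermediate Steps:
o(a) = a² - 2*a
x = 5 (x = -3 + 4*(-2 + 4) = -3 + 4*2 = -3 + 8 = 5)
s(y, z) = z*(5 + y)
83 + ((3 - 1)*5)*s(-6, 2) = 83 + ((3 - 1)*5)*(2*(5 - 6)) = 83 + (2*5)*(2*(-1)) = 83 + 10*(-2) = 83 - 20 = 63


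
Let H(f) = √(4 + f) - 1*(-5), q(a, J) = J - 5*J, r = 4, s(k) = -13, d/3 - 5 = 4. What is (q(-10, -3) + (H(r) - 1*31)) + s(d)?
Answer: -27 + 2*√2 ≈ -24.172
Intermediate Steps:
d = 27 (d = 15 + 3*4 = 15 + 12 = 27)
q(a, J) = -4*J
H(f) = 5 + √(4 + f) (H(f) = √(4 + f) + 5 = 5 + √(4 + f))
(q(-10, -3) + (H(r) - 1*31)) + s(d) = (-4*(-3) + ((5 + √(4 + 4)) - 1*31)) - 13 = (12 + ((5 + √8) - 31)) - 13 = (12 + ((5 + 2*√2) - 31)) - 13 = (12 + (-26 + 2*√2)) - 13 = (-14 + 2*√2) - 13 = -27 + 2*√2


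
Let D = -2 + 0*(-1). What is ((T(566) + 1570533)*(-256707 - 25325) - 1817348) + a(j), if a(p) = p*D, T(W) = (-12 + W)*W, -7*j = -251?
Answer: -3719642237666/7 ≈ -5.3138e+11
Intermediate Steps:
j = 251/7 (j = -1/7*(-251) = 251/7 ≈ 35.857)
D = -2 (D = -2 + 0 = -2)
T(W) = W*(-12 + W)
a(p) = -2*p (a(p) = p*(-2) = -2*p)
((T(566) + 1570533)*(-256707 - 25325) - 1817348) + a(j) = ((566*(-12 + 566) + 1570533)*(-256707 - 25325) - 1817348) - 2*251/7 = ((566*554 + 1570533)*(-282032) - 1817348) - 502/7 = ((313564 + 1570533)*(-282032) - 1817348) - 502/7 = (1884097*(-282032) - 1817348) - 502/7 = (-531375645104 - 1817348) - 502/7 = -531377462452 - 502/7 = -3719642237666/7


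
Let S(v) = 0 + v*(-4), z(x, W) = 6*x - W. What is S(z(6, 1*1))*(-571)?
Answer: 79940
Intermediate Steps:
z(x, W) = -W + 6*x
S(v) = -4*v (S(v) = 0 - 4*v = -4*v)
S(z(6, 1*1))*(-571) = -4*(-1 + 6*6)*(-571) = -4*(-1*1 + 36)*(-571) = -4*(-1 + 36)*(-571) = -4*35*(-571) = -140*(-571) = 79940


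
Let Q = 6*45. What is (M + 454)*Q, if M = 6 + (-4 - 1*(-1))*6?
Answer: 119340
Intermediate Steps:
Q = 270
M = -12 (M = 6 + (-4 + 1)*6 = 6 - 3*6 = 6 - 18 = -12)
(M + 454)*Q = (-12 + 454)*270 = 442*270 = 119340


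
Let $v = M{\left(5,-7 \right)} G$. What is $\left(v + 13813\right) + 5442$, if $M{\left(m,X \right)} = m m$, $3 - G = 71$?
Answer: $17555$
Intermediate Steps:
$G = -68$ ($G = 3 - 71 = -68$)
$M{\left(m,X \right)} = m^{2}$
$v = -1700$ ($v = 5^{2} \left(-68\right) = 25 \left(-68\right) = -1700$)
$\left(v + 13813\right) + 5442 = \left(-1700 + 13813\right) + 5442 = 12113 + 5442 = 17555$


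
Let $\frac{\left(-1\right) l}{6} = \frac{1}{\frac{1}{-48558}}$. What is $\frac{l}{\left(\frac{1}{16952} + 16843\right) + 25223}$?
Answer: $\frac{4938931296}{713102833} \approx 6.926$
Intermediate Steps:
$l = 291348$ ($l = - \frac{6}{\frac{1}{-48558}} = - \frac{6}{- \frac{1}{48558}} = \left(-6\right) \left(-48558\right) = 291348$)
$\frac{l}{\left(\frac{1}{16952} + 16843\right) + 25223} = \frac{291348}{\left(\frac{1}{16952} + 16843\right) + 25223} = \frac{291348}{\frac{285522537}{16952} + 25223} = \frac{291348}{\frac{713102833}{16952}} = 291348 \cdot \frac{16952}{713102833} = \frac{4938931296}{713102833}$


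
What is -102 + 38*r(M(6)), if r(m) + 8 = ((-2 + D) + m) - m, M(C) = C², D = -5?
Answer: -672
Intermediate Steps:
r(m) = -15 (r(m) = -8 + (((-2 - 5) + m) - m) = -8 + ((-7 + m) - m) = -8 - 7 = -15)
-102 + 38*r(M(6)) = -102 + 38*(-15) = -102 - 570 = -672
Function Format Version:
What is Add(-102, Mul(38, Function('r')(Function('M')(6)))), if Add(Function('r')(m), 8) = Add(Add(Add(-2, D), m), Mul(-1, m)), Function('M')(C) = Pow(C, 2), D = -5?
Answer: -672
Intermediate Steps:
Function('r')(m) = -15 (Function('r')(m) = Add(-8, Add(Add(Add(-2, -5), m), Mul(-1, m))) = Add(-8, Add(Add(-7, m), Mul(-1, m))) = Add(-8, -7) = -15)
Add(-102, Mul(38, Function('r')(Function('M')(6)))) = Add(-102, Mul(38, -15)) = Add(-102, -570) = -672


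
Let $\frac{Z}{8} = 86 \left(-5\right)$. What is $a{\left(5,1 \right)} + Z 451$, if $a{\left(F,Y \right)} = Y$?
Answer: $-1551439$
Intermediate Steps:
$Z = -3440$ ($Z = 8 \cdot 86 \left(-5\right) = 8 \left(-430\right) = -3440$)
$a{\left(5,1 \right)} + Z 451 = 1 - 1551440 = -1551439$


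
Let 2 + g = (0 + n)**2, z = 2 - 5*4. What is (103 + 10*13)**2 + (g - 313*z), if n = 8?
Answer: 59985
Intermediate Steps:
z = -18 (z = 2 - 20 = -18)
g = 62 (g = -2 + (0 + 8)**2 = -2 + 8**2 = -2 + 64 = 62)
(103 + 10*13)**2 + (g - 313*z) = (103 + 10*13)**2 + (62 - 313*(-18)) = (103 + 130)**2 + (62 + 5634) = 233**2 + 5696 = 54289 + 5696 = 59985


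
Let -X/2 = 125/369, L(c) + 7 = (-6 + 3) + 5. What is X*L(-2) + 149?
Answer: 56231/369 ≈ 152.39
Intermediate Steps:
L(c) = -5 (L(c) = -7 + ((-6 + 3) + 5) = -7 + (-3 + 5) = -7 + 2 = -5)
X = -250/369 ≈ -0.67751
X*L(-2) + 149 = -250/369*(-5) + 149 = 1250/369 + 149 = 56231/369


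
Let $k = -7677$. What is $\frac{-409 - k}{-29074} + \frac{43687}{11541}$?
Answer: $\frac{593137925}{167771517} \approx 3.5354$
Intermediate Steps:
$\frac{-409 - k}{-29074} + \frac{43687}{11541} = \frac{-409 - -7677}{-29074} + \frac{43687}{11541} = \left(-409 + 7677\right) \left(- \frac{1}{29074}\right) + 43687 \cdot \frac{1}{11541} = 7268 \left(- \frac{1}{29074}\right) + \frac{43687}{11541} = - \frac{3634}{14537} + \frac{43687}{11541} = \frac{593137925}{167771517}$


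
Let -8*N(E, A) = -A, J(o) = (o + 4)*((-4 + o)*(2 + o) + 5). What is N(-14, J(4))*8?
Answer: 40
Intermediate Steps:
J(o) = (4 + o)*(5 + (-4 + o)*(2 + o))
N(E, A) = A/8 (N(E, A) = -(-1)*A/8 = A/8)
N(-14, J(4))*8 = ((-12 + 4³ - 11*4 + 2*4²)/8)*8 = ((-12 + 64 - 44 + 2*16)/8)*8 = ((-12 + 64 - 44 + 32)/8)*8 = ((⅛)*40)*8 = 5*8 = 40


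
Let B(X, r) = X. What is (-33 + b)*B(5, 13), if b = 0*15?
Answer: -165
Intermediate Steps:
b = 0
(-33 + b)*B(5, 13) = (-33 + 0)*5 = -33*5 = -165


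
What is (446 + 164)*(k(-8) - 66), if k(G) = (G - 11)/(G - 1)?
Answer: -350750/9 ≈ -38972.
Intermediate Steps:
k(G) = (-11 + G)/(-1 + G)
(446 + 164)*(k(-8) - 66) = (446 + 164)*((-11 - 8)/(-1 - 8) - 66) = 610*(-19/(-9) - 66) = 610*(-⅑*(-19) - 66) = 610*(19/9 - 66) = 610*(-575/9) = -350750/9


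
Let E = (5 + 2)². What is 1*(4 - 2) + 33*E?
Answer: 1619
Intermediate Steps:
E = 49 (E = 7² = 49)
1*(4 - 2) + 33*E = 1*(4 - 2) + 33*49 = 1*2 + 1617 = 2 + 1617 = 1619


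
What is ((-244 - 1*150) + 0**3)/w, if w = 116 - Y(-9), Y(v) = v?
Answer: -394/125 ≈ -3.1520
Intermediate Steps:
w = 125 (w = 116 - 1*(-9) = 116 + 9 = 125)
((-244 - 1*150) + 0**3)/w = ((-244 - 1*150) + 0**3)/125 = ((-244 - 150) + 0)/125 = (-394 + 0)/125 = (1/125)*(-394) = -394/125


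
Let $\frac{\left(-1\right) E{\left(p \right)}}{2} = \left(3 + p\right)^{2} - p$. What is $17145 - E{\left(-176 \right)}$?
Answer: $77355$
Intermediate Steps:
$E{\left(p \right)} = - 2 \left(3 + p\right)^{2} + 2 p$ ($E{\left(p \right)} = - 2 \left(\left(3 + p\right)^{2} - p\right) = - 2 \left(3 + p\right)^{2} + 2 p$)
$17145 - E{\left(-176 \right)} = 17145 - \left(- 2 \left(3 - 176\right)^{2} + 2 \left(-176\right)\right) = 17145 - \left(- 2 \left(-173\right)^{2} - 352\right) = 17145 - \left(\left(-2\right) 29929 - 352\right) = 17145 - \left(-59858 - 352\right) = 17145 - -60210 = 17145 + 60210 = 77355$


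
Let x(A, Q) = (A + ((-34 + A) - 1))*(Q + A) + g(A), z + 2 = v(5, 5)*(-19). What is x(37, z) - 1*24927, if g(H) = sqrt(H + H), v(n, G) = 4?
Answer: -26526 + sqrt(74) ≈ -26517.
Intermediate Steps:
z = -78 (z = -2 + 4*(-19) = -2 - 76 = -78)
g(H) = sqrt(2)*sqrt(H) (g(H) = sqrt(2*H) = sqrt(2)*sqrt(H))
x(A, Q) = sqrt(2)*sqrt(A) + (-35 + 2*A)*(A + Q) (x(A, Q) = (A + ((-34 + A) - 1))*(Q + A) + sqrt(2)*sqrt(A) = (A + (-35 + A))*(A + Q) + sqrt(2)*sqrt(A) = (-35 + 2*A)*(A + Q) + sqrt(2)*sqrt(A) = sqrt(2)*sqrt(A) + (-35 + 2*A)*(A + Q))
x(37, z) - 1*24927 = (-35*37 - 35*(-78) + 2*37**2 + sqrt(2)*sqrt(37) + 2*37*(-78)) - 1*24927 = (-1295 + 2730 + 2*1369 + sqrt(74) - 5772) - 24927 = (-1295 + 2730 + 2738 + sqrt(74) - 5772) - 24927 = (-1599 + sqrt(74)) - 24927 = -26526 + sqrt(74)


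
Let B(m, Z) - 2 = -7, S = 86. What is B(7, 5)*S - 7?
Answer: -437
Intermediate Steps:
B(m, Z) = -5 (B(m, Z) = 2 - 7 = -5)
B(7, 5)*S - 7 = -5*86 - 7 = -430 - 7 = -437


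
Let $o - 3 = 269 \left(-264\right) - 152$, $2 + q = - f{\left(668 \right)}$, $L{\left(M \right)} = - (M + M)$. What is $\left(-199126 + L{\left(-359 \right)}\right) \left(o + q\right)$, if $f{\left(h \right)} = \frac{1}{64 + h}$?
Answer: $\frac{861326246830}{61} \approx 1.412 \cdot 10^{10}$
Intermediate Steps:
$L{\left(M \right)} = - 2 M$
$q = - \frac{1465}{732}$ ($q = -2 - \frac{1}{64 + 668} = -2 - \frac{1}{732} = - \frac{1465}{732} \approx -2.0014$)
$o = -71165$ ($o = 3 + \left(269 \left(-264\right) - 152\right) = 3 - 71168 = -71165$)
$\left(-199126 + L{\left(-359 \right)}\right) \left(o + q\right) = \left(-199126 - -718\right) \left(-71165 - \frac{1465}{732}\right) = \left(-199126 + 718\right) \left(- \frac{52094245}{732}\right) = \left(-198408\right) \left(- \frac{52094245}{732}\right) = \frac{861326246830}{61}$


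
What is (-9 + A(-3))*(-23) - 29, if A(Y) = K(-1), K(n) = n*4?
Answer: 270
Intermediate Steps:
K(n) = 4*n
A(Y) = -4 (A(Y) = 4*(-1) = -4)
(-9 + A(-3))*(-23) - 29 = (-9 - 4)*(-23) - 29 = -13*(-23) - 29 = 299 - 29 = 270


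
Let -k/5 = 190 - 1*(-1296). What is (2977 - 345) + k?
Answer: -4798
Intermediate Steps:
k = -7430 (k = -5*(190 - 1*(-1296)) = -5*(190 + 1296) = -5*1486 = -7430)
(2977 - 345) + k = (2977 - 345) - 7430 = 2632 - 7430 = -4798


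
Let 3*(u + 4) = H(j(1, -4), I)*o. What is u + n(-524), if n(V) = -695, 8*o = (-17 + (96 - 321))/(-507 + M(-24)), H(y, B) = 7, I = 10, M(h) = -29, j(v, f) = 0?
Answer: -4495121/6432 ≈ -698.87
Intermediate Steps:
o = 121/2144 (o = ((-17 + (96 - 321))/(-507 - 29))/8 = ((-17 - 225)/(-536))/8 = (-242*(-1/536))/8 = (1/8)*(121/268) = 121/2144 ≈ 0.056437)
u = -24881/6432 (u = -4 + (7*(121/2144))/3 = -4 + (1/3)*(847/2144) = -4 + 847/6432 = -24881/6432 ≈ -3.8683)
u + n(-524) = -24881/6432 - 695 = -4495121/6432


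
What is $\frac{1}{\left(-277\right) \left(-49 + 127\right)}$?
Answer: $- \frac{1}{21606} \approx -4.6283 \cdot 10^{-5}$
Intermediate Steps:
$\frac{1}{\left(-277\right) \left(-49 + 127\right)} = \frac{1}{\left(-277\right) 78} = \frac{1}{-21606} = - \frac{1}{21606}$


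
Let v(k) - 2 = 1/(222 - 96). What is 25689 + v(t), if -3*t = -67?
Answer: 3237067/126 ≈ 25691.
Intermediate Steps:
t = 67/3 (t = -1/3*(-67) = 67/3 ≈ 22.333)
v(k) = 253/126 (v(k) = 2 + 1/(222 - 96) = 2 + 1/126 = 253/126)
25689 + v(t) = 25689 + 253/126 = 3237067/126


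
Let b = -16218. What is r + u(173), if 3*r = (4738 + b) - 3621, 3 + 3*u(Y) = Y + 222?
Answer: -4903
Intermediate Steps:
u(Y) = 73 + Y/3 (u(Y) = -1 + (Y + 222)/3 = -1 + (222 + Y)/3 = -1 + (74 + Y/3) = 73 + Y/3)
r = -15101/3 (r = ((4738 - 16218) - 3621)/3 = (-11480 - 3621)/3 = (⅓)*(-15101) = -15101/3 ≈ -5033.7)
r + u(173) = -15101/3 + (73 + (⅓)*173) = -15101/3 + (73 + 173/3) = -15101/3 + 392/3 = -4903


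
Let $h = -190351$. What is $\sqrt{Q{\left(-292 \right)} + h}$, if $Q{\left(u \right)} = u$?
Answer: $i \sqrt{190643} \approx 436.63 i$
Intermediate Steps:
$\sqrt{Q{\left(-292 \right)} + h} = \sqrt{-292 - 190351} = \sqrt{-190643} = i \sqrt{190643}$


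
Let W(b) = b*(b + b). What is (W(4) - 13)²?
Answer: 361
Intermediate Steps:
W(b) = 2*b² (W(b) = b*(2*b) = 2*b²)
(W(4) - 13)² = (2*4² - 13)² = (2*16 - 13)² = (32 - 13)² = 19² = 361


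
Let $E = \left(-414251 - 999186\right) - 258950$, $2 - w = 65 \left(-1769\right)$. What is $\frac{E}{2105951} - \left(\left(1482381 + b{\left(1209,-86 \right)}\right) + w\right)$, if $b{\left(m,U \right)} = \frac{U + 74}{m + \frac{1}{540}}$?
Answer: $- \frac{2196211600385352175}{1374893275811} \approx -1.5974 \cdot 10^{6}$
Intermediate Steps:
$w = 114987$ ($w = 2 - 65 \left(-1769\right) = 2 - -114985 = 2 + 114985 = 114987$)
$E = -1672387$ ($E = -1413437 - 258950 = -1672387$)
$b{\left(m,U \right)} = \frac{74 + U}{\frac{1}{540} + m}$ ($b{\left(m,U \right)} = \frac{74 + U}{m + \frac{1}{540}} = \frac{74 + U}{\frac{1}{540} + m}$)
$\frac{E}{2105951} - \left(\left(1482381 + b{\left(1209,-86 \right)}\right) + w\right) = - \frac{1672387}{2105951} - \left(\left(1482381 + \frac{540 \left(74 - 86\right)}{1 + 540 \cdot 1209}\right) + 114987\right) = \left(-1672387\right) \frac{1}{2105951} - \left(\left(1482381 + 540 \frac{1}{1 + 652860} \left(-12\right)\right) + 114987\right) = - \frac{1672387}{2105951} - \left(\left(1482381 + 540 \cdot \frac{1}{652861} \left(-12\right)\right) + 114987\right) = - \frac{1672387}{2105951} - \left(\left(1482381 - \frac{6480}{652861}\right) + 114987\right) = - \frac{1672387}{2105951} - \left(\frac{967788735561}{652861} + 114987\right) = - \frac{1672387}{2105951} - \frac{1042859263368}{652861} = - \frac{2196211600385352175}{1374893275811}$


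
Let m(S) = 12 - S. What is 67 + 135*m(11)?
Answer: 202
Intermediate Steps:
67 + 135*m(11) = 67 + 135*(12 - 1*11) = 67 + 135*(12 - 11) = 67 + 135*1 = 67 + 135 = 202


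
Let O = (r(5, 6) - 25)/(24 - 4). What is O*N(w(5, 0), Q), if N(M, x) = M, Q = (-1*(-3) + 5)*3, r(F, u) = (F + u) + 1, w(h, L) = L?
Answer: 0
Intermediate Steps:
r(F, u) = 1 + F + u
Q = 24 (Q = (3 + 5)*3 = 8*3 = 24)
O = -13/20 (O = ((1 + 5 + 6) - 25)/(24 - 4) = (12 - 25)/20 = -13*1/20 = -13/20 ≈ -0.65000)
O*N(w(5, 0), Q) = -13/20*0 = 0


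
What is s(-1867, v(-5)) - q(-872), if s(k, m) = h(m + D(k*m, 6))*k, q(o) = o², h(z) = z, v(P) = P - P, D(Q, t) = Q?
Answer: -760384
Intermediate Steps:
v(P) = 0
s(k, m) = k*(m + k*m) (s(k, m) = (m + k*m)*k = k*(m + k*m))
s(-1867, v(-5)) - q(-872) = -1867*0*(1 - 1867) - 1*(-872)² = -1867*0*(-1866) - 1*760384 = 0 - 760384 = -760384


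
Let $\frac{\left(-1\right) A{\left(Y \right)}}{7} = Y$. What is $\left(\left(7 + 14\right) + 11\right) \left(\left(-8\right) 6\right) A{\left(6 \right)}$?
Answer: $64512$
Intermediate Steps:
$A{\left(Y \right)} = - 7 Y$
$\left(\left(7 + 14\right) + 11\right) \left(\left(-8\right) 6\right) A{\left(6 \right)} = \left(\left(7 + 14\right) + 11\right) \left(\left(-8\right) 6\right) \left(\left(-7\right) 6\right) = \left(21 + 11\right) \left(-48\right) \left(-42\right) = 32 \left(-48\right) \left(-42\right) = \left(-1536\right) \left(-42\right) = 64512$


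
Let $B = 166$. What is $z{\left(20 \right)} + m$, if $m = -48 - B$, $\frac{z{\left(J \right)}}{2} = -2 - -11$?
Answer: $-196$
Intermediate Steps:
$z{\left(J \right)} = 18$ ($z{\left(J \right)} = 2 \left(-2 - -11\right) = 2 \left(-2 + 11\right) = 2 \cdot 9 = 18$)
$m = -214$ ($m = -48 - 166 = -214$)
$z{\left(20 \right)} + m = 18 - 214 = -196$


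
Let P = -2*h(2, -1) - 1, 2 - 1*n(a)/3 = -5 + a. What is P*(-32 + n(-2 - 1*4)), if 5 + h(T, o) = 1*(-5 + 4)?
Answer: 77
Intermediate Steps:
h(T, o) = -6 (h(T, o) = -5 + 1*(-5 + 4) = -5 + 1*(-1) = -5 - 1 = -6)
n(a) = 21 - 3*a (n(a) = 6 - 3*(-5 + a) = 6 + (15 - 3*a) = 21 - 3*a)
P = 11 (P = -2*(-6) - 1 = 12 - 1 = 11)
P*(-32 + n(-2 - 1*4)) = 11*(-32 + (21 - 3*(-2 - 1*4))) = 11*(-32 + (21 - 3*(-2 - 4))) = 11*(-32 + (21 - 3*(-6))) = 11*(-32 + (21 + 18)) = 11*(-32 + 39) = 11*7 = 77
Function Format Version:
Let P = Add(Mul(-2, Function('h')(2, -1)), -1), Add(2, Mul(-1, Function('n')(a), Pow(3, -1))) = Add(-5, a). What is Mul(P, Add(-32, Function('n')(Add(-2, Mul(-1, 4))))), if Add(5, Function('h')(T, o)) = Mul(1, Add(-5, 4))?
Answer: 77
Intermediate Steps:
Function('h')(T, o) = -6 (Function('h')(T, o) = Add(-5, Mul(1, Add(-5, 4))) = Add(-5, Mul(1, -1)) = Add(-5, -1) = -6)
Function('n')(a) = Add(21, Mul(-3, a)) (Function('n')(a) = Add(6, Mul(-3, Add(-5, a))) = Add(6, Add(15, Mul(-3, a))) = Add(21, Mul(-3, a)))
P = 11 (P = Add(Mul(-2, -6), -1) = Add(12, -1) = 11)
Mul(P, Add(-32, Function('n')(Add(-2, Mul(-1, 4))))) = Mul(11, Add(-32, Add(21, Mul(-3, Add(-2, Mul(-1, 4)))))) = Mul(11, Add(-32, Add(21, Mul(-3, Add(-2, -4))))) = Mul(11, Add(-32, Add(21, Mul(-3, -6)))) = Mul(11, Add(-32, Add(21, 18))) = Mul(11, Add(-32, 39)) = Mul(11, 7) = 77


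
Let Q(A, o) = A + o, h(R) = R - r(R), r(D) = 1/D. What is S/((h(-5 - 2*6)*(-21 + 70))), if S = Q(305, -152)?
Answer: -289/1568 ≈ -0.18431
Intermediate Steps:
h(R) = R - 1/R
S = 153 (S = 305 - 152 = 153)
S/((h(-5 - 2*6)*(-21 + 70))) = 153/((((-5 - 2*6) - 1/(-5 - 2*6))*(-21 + 70))) = 153/((((-5 - 12) - 1/(-5 - 12))*49)) = 153/(((-17 - 1/(-17))*49)) = 153/(((-17 - 1*(-1/17))*49)) = 153/(((-17 + 1/17)*49)) = 153/((-288/17*49)) = 153/(-14112/17) = 153*(-17/14112) = -289/1568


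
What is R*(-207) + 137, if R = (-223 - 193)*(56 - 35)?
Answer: 1808489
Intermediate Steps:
R = -8736 (R = -416*21 = -8736)
R*(-207) + 137 = -8736*(-207) + 137 = 1808352 + 137 = 1808489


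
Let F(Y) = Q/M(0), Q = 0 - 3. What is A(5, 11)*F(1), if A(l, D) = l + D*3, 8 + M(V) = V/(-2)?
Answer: 57/4 ≈ 14.250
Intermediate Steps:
M(V) = -8 - V/2 (M(V) = -8 + V/(-2) = -8 + V*(-½) = -8 - V/2)
Q = -3
A(l, D) = l + 3*D
F(Y) = 3/8 (F(Y) = -3/(-8 - ½*0) = -3/(-8 + 0) = -3/(-8) = -3*(-⅛) = 3/8)
A(5, 11)*F(1) = (5 + 3*11)*(3/8) = (5 + 33)*(3/8) = 38*(3/8) = 57/4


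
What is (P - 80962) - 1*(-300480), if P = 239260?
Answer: 458778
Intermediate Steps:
(P - 80962) - 1*(-300480) = (239260 - 80962) - 1*(-300480) = 158298 + 300480 = 458778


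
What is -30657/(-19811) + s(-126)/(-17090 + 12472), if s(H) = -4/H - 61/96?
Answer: 25948849673/16767108288 ≈ 1.5476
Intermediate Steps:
s(H) = -61/96 - 4/H (s(H) = -4/H - 61*1/96 = -4/H - 61/96 = -61/96 - 4/H)
-30657/(-19811) + s(-126)/(-17090 + 12472) = -30657/(-19811) + (-61/96 - 4/(-126))/(-17090 + 12472) = -30657*(-1/19811) + (-61/96 - 4*(-1/126))/(-4618) = 2787/1801 + (-61/96 + 2/63)*(-1/4618) = 2787/1801 - 1217/2016*(-1/4618) = 2787/1801 + 1217/9309888 = 25948849673/16767108288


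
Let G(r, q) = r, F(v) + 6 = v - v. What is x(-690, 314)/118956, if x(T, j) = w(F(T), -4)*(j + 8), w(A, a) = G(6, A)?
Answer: 7/431 ≈ 0.016241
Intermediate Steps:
F(v) = -6 (F(v) = -6 + (v - v) = -6 + 0 = -6)
w(A, a) = 6
x(T, j) = 48 + 6*j (x(T, j) = 6*(j + 8) = 6*(8 + j) = 48 + 6*j)
x(-690, 314)/118956 = (48 + 6*314)/118956 = (48 + 1884)*(1/118956) = 1932*(1/118956) = 7/431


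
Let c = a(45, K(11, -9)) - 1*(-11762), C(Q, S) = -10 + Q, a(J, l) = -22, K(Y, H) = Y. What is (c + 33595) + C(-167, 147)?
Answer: 45158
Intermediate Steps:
c = 11740 (c = -22 - 1*(-11762) = -22 + 11762 = 11740)
(c + 33595) + C(-167, 147) = (11740 + 33595) + (-10 - 167) = 45335 - 177 = 45158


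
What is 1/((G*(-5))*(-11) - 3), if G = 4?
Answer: 1/217 ≈ 0.0046083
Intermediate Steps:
1/((G*(-5))*(-11) - 3) = 1/((4*(-5))*(-11) - 3) = 1/(-20*(-11) - 3) = 1/(220 - 3) = 1/217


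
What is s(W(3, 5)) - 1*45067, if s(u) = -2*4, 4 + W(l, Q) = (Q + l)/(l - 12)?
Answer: -45075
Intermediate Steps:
W(l, Q) = -4 + (Q + l)/(-12 + l) (W(l, Q) = -4 + (Q + l)/(l - 12) = -4 + (Q + l)/(-12 + l))
s(u) = -8
s(W(3, 5)) - 1*45067 = -8 - 1*45067 = -8 - 45067 = -45075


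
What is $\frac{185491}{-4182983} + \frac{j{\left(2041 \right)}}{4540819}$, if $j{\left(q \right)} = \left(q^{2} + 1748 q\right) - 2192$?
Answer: $\frac{31497017244202}{18994168683077} \approx 1.6582$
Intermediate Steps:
$j{\left(q \right)} = -2192 + q^{2} + 1748 q$
$\frac{185491}{-4182983} + \frac{j{\left(2041 \right)}}{4540819} = \frac{185491}{-4182983} + \frac{-2192 + 2041^{2} + 1748 \cdot 2041}{4540819} = 185491 \left(- \frac{1}{4182983}\right) + \left(-2192 + 4165681 + 3567668\right) \frac{1}{4540819} = - \frac{185491}{4182983} + 7731157 \cdot \frac{1}{4540819} = - \frac{185491}{4182983} + \frac{7731157}{4540819} = \frac{31497017244202}{18994168683077}$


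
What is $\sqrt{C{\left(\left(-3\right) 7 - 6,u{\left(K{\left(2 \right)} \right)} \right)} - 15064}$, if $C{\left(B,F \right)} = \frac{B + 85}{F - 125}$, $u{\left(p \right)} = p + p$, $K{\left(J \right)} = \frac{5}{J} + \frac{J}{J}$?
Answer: $\frac{i \sqrt{52439495}}{59} \approx 122.74 i$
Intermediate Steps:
$K{\left(J \right)} = 1 + \frac{5}{J}$ ($K{\left(J \right)} = \frac{5}{J} + 1 = 1 + \frac{5}{J}$)
$u{\left(p \right)} = 2 p$
$C{\left(B,F \right)} = \frac{85 + B}{-125 + F}$
$\sqrt{C{\left(\left(-3\right) 7 - 6,u{\left(K{\left(2 \right)} \right)} \right)} - 15064} = \sqrt{\frac{85 - 27}{-125 + 2 \frac{5 + 2}{2}} - 15064} = \sqrt{\frac{85 - 27}{-125 + 2 \cdot \frac{1}{2} \cdot 7} - 15064} = \sqrt{\frac{85 - 27}{-125 + 2 \cdot \frac{7}{2}} - 15064} = \sqrt{\frac{1}{-125 + 7} \cdot 58 - 15064} = \sqrt{\frac{1}{-118} \cdot 58 - 15064} = \sqrt{\left(- \frac{1}{118}\right) 58 - 15064} = \sqrt{- \frac{29}{59} - 15064} = \sqrt{- \frac{888805}{59}} = \frac{i \sqrt{52439495}}{59}$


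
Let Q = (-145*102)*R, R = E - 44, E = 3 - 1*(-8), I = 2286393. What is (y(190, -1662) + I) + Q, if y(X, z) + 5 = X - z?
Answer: 2776310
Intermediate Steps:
y(X, z) = -5 + X - z (y(X, z) = -5 + (X - z) = -5 + X - z)
E = 11 (E = 3 + 8 = 11)
R = -33 (R = 11 - 44 = -33)
Q = 488070 (Q = -145*102*(-33) = -14790*(-33) = 488070)
(y(190, -1662) + I) + Q = ((-5 + 190 - 1*(-1662)) + 2286393) + 488070 = ((-5 + 190 + 1662) + 2286393) + 488070 = (1847 + 2286393) + 488070 = 2288240 + 488070 = 2776310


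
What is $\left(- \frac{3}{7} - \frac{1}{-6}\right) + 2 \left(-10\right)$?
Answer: $- \frac{851}{42} \approx -20.262$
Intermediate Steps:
$\left(- \frac{3}{7} - \frac{1}{-6}\right) + 2 \left(-10\right) = \left(\left(-3\right) \frac{1}{7} - - \frac{1}{6}\right) - 20 = \left(- \frac{3}{7} + \frac{1}{6}\right) - 20 = - \frac{11}{42} - 20 = - \frac{851}{42}$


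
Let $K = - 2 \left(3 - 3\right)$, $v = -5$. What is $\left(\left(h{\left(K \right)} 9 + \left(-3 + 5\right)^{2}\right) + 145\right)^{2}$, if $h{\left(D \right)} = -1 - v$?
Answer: $34225$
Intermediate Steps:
$K = 0$ ($K = \left(-2\right) 0 = 0$)
$h{\left(D \right)} = 4$ ($h{\left(D \right)} = -1 - -5 = -1 + 5 = 4$)
$\left(\left(h{\left(K \right)} 9 + \left(-3 + 5\right)^{2}\right) + 145\right)^{2} = \left(\left(4 \cdot 9 + \left(-3 + 5\right)^{2}\right) + 145\right)^{2} = \left(\left(36 + 2^{2}\right) + 145\right)^{2} = \left(\left(36 + 4\right) + 145\right)^{2} = \left(40 + 145\right)^{2} = 185^{2} = 34225$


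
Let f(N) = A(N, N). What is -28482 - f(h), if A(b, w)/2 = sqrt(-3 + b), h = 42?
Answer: -28482 - 2*sqrt(39) ≈ -28495.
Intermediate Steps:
A(b, w) = 2*sqrt(-3 + b)
f(N) = 2*sqrt(-3 + N)
-28482 - f(h) = -28482 - 2*sqrt(-3 + 42) = -28482 - 2*sqrt(39)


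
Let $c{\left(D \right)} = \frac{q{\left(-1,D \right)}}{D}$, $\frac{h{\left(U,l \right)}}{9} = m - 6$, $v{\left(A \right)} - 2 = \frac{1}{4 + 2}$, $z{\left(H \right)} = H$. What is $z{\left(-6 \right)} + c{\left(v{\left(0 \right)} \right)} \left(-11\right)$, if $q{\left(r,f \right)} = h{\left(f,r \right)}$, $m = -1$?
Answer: $\frac{4080}{13} \approx 313.85$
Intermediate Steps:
$v{\left(A \right)} = \frac{13}{6}$ ($v{\left(A \right)} = 2 + \frac{1}{4 + 2} = 2 + \frac{1}{6} = \frac{13}{6}$)
$h{\left(U,l \right)} = -63$ ($h{\left(U,l \right)} = 9 \left(-1 - 6\right) = 9 \left(-7\right) = -63$)
$q{\left(r,f \right)} = -63$
$c{\left(D \right)} = - \frac{63}{D}$
$z{\left(-6 \right)} + c{\left(v{\left(0 \right)} \right)} \left(-11\right) = -6 + - \frac{63}{\frac{13}{6}} \left(-11\right) = -6 + \left(-63\right) \frac{6}{13} \left(-11\right) = -6 - - \frac{4158}{13} = -6 + \frac{4158}{13} = \frac{4080}{13}$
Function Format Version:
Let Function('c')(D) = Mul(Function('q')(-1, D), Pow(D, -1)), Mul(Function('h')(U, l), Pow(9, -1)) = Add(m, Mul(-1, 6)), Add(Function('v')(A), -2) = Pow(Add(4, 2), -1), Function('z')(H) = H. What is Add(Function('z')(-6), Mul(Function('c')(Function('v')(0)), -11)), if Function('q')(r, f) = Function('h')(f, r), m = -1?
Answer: Rational(4080, 13) ≈ 313.85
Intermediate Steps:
Function('v')(A) = Rational(13, 6) (Function('v')(A) = Add(2, Pow(Add(4, 2), -1)) = Add(2, Pow(6, -1)) = Add(2, Rational(1, 6)) = Rational(13, 6))
Function('h')(U, l) = -63 (Function('h')(U, l) = Mul(9, Add(-1, Mul(-1, 6))) = Mul(9, Add(-1, -6)) = Mul(9, -7) = -63)
Function('q')(r, f) = -63
Function('c')(D) = Mul(-63, Pow(D, -1))
Add(Function('z')(-6), Mul(Function('c')(Function('v')(0)), -11)) = Add(-6, Mul(Mul(-63, Pow(Rational(13, 6), -1)), -11)) = Add(-6, Mul(Mul(-63, Rational(6, 13)), -11)) = Add(-6, Mul(Rational(-378, 13), -11)) = Add(-6, Rational(4158, 13)) = Rational(4080, 13)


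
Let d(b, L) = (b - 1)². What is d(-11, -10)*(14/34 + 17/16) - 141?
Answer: 1212/17 ≈ 71.294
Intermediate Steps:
d(b, L) = (-1 + b)²
d(-11, -10)*(14/34 + 17/16) - 141 = (-1 - 11)²*(14/34 + 17/16) - 141 = (-12)²*(14*(1/34) + 17*(1/16)) - 141 = 144*(7/17 + 17/16) - 141 = 144*(401/272) - 141 = 3609/17 - 141 = 1212/17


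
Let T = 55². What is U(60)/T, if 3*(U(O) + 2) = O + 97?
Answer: 151/9075 ≈ 0.016639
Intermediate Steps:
U(O) = 91/3 + O/3 (U(O) = -2 + (O + 97)/3 = -2 + (97 + O)/3 = -2 + (97/3 + O/3) = 91/3 + O/3)
T = 3025
U(60)/T = (91/3 + (⅓)*60)/3025 = (91/3 + 20)*(1/3025) = (151/3)*(1/3025) = 151/9075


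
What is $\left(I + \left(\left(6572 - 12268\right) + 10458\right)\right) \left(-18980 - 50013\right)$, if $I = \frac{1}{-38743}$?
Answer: $- \frac{12728805925845}{38743} \approx -3.2854 \cdot 10^{8}$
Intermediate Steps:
$I = - \frac{1}{38743} \approx -2.5811 \cdot 10^{-5}$
$\left(I + \left(\left(6572 - 12268\right) + 10458\right)\right) \left(-18980 - 50013\right) = \left(- \frac{1}{38743} + \left(\left(6572 - 12268\right) + 10458\right)\right) \left(-18980 - 50013\right) = \left(- \frac{1}{38743} + \left(-5696 + 10458\right)\right) \left(-68993\right) = \left(- \frac{1}{38743} + 4762\right) \left(-68993\right) = \frac{184494165}{38743} \left(-68993\right) = - \frac{12728805925845}{38743}$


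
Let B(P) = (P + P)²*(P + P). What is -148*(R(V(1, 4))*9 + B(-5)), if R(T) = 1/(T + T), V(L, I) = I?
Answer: 295667/2 ≈ 1.4783e+5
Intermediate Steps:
R(T) = 1/(2*T)
B(P) = 8*P³ (B(P) = (2*P)²*(2*P) = (4*P²)*(2*P) = 8*P³)
-148*(R(V(1, 4))*9 + B(-5)) = -148*(((½)/4)*9 + 8*(-5)³) = -148*(((½)*(¼))*9 + 8*(-125)) = -148*((⅛)*9 - 1000) = -148*(9/8 - 1000) = -148*(-7991/8) = 295667/2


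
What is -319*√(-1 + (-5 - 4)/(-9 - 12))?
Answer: -638*I*√7/7 ≈ -241.14*I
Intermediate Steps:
-319*√(-1 + (-5 - 4)/(-9 - 12)) = -319*√(-1 - 9/(-21)) = -319*√(-1 - 9*(-1/21)) = -319*√(-1 + 3/7) = -638*I*√7/7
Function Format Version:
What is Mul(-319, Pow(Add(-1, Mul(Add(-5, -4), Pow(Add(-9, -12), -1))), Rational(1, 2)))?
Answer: Mul(Rational(-638, 7), I, Pow(7, Rational(1, 2))) ≈ Mul(-241.14, I)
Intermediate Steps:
Mul(-319, Pow(Add(-1, Mul(Add(-5, -4), Pow(Add(-9, -12), -1))), Rational(1, 2))) = Mul(-319, Pow(Add(-1, Mul(-9, Pow(-21, -1))), Rational(1, 2))) = Mul(-319, Pow(Add(-1, Mul(-9, Rational(-1, 21))), Rational(1, 2))) = Mul(-319, Pow(Add(-1, Rational(3, 7)), Rational(1, 2))) = Mul(-319, Pow(Rational(-4, 7), Rational(1, 2))) = Mul(-319, Mul(Rational(2, 7), I, Pow(7, Rational(1, 2)))) = Mul(Rational(-638, 7), I, Pow(7, Rational(1, 2)))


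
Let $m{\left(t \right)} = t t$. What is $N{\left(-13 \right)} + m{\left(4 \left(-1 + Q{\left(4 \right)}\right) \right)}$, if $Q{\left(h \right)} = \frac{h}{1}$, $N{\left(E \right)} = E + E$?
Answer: $118$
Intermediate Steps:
$N{\left(E \right)} = 2 E$
$Q{\left(h \right)} = h$ ($Q{\left(h \right)} = h 1 = h$)
$m{\left(t \right)} = t^{2}$
$N{\left(-13 \right)} + m{\left(4 \left(-1 + Q{\left(4 \right)}\right) \right)} = 2 \left(-13\right) + \left(4 \left(-1 + 4\right)\right)^{2} = -26 + \left(4 \cdot 3\right)^{2} = -26 + 12^{2} = -26 + 144 = 118$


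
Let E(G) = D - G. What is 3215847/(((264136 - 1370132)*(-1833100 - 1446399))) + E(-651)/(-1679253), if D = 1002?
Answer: -1996739066004107/2030280003481015004 ≈ -0.00098348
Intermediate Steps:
E(G) = 1002 - G
3215847/(((264136 - 1370132)*(-1833100 - 1446399))) + E(-651)/(-1679253) = 3215847/(((264136 - 1370132)*(-1833100 - 1446399))) + (1002 - 1*(-651))/(-1679253) = 3215847/((-1105996*(-3279499))) + (1002 + 651)*(-1/1679253) = 3215847/3627112776004 + 1653*(-1/1679253) = 3215847*(1/3627112776004) - 551/559751 = 3215847/3627112776004 - 551/559751 = -1996739066004107/2030280003481015004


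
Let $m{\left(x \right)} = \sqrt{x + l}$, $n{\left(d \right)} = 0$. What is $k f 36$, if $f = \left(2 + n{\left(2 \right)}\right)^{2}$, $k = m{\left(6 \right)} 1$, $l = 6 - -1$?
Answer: $144 \sqrt{13} \approx 519.2$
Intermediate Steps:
$l = 7$ ($l = 6 + 1 = 7$)
$m{\left(x \right)} = \sqrt{7 + x}$ ($m{\left(x \right)} = \sqrt{x + 7} = \sqrt{7 + x}$)
$k = \sqrt{13}$ ($k = \sqrt{7 + 6} \cdot 1 = \sqrt{13} \cdot 1 = \sqrt{13} \approx 3.6056$)
$f = 4$ ($f = \left(2 + 0\right)^{2} = 2^{2} = 4$)
$k f 36 = \sqrt{13} \cdot 4 \cdot 36 = 4 \sqrt{13} \cdot 36 = 144 \sqrt{13}$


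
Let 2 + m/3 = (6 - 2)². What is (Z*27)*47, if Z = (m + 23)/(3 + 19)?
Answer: 82485/22 ≈ 3749.3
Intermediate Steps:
m = 42 (m = -6 + 3*(6 - 2)² = -6 + 3*4² = -6 + 3*16 = -6 + 48 = 42)
Z = 65/22 (Z = (42 + 23)/(3 + 19) = 65/22 ≈ 2.9545)
(Z*27)*47 = ((65/22)*27)*47 = (1755/22)*47 = 82485/22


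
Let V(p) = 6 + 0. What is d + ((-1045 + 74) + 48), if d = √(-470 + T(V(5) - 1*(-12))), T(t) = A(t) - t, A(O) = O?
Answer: -923 + I*√470 ≈ -923.0 + 21.679*I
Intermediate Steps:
V(p) = 6
T(t) = 0 (T(t) = t - t = 0)
d = I*√470 (d = √(-470 + 0) = √(-470) = I*√470 ≈ 21.679*I)
d + ((-1045 + 74) + 48) = I*√470 + ((-1045 + 74) + 48) = I*√470 + (-971 + 48) = I*√470 - 923 = -923 + I*√470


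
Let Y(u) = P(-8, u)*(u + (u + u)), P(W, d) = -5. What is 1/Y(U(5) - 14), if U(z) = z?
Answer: 1/135 ≈ 0.0074074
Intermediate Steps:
Y(u) = -15*u (Y(u) = -5*(u + (u + u)) = -5*(u + 2*u) = -15*u)
1/Y(U(5) - 14) = 1/(-15*(5 - 14)) = 1/(-15*(-9)) = 1/135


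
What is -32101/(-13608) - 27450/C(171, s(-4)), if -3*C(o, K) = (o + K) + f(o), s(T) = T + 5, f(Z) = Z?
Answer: 161661349/666792 ≈ 242.45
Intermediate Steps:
s(T) = 5 + T
C(o, K) = -2*o/3 - K/3 (C(o, K) = -((o + K) + o)/3 = -((K + o) + o)/3 = -(K + 2*o)/3 = -2*o/3 - K/3)
-32101/(-13608) - 27450/C(171, s(-4)) = -32101/(-13608) - 27450/(-⅔*171 - (5 - 4)/3) = -32101*(-1/13608) - 27450/(-114 - ⅓*1) = 32101/13608 - 27450/(-114 - ⅓) = 32101/13608 - 27450/(-343/3) = 32101/13608 - 27450*(-3/343) = 32101/13608 + 82350/343 = 161661349/666792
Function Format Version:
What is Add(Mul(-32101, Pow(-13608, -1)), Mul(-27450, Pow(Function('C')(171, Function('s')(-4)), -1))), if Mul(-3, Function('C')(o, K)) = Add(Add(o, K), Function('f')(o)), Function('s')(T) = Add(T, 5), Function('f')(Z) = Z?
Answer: Rational(161661349, 666792) ≈ 242.45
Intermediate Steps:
Function('s')(T) = Add(5, T)
Function('C')(o, K) = Add(Mul(Rational(-2, 3), o), Mul(Rational(-1, 3), K)) (Function('C')(o, K) = Mul(Rational(-1, 3), Add(Add(o, K), o)) = Mul(Rational(-1, 3), Add(Add(K, o), o)) = Mul(Rational(-1, 3), Add(K, Mul(2, o))) = Add(Mul(Rational(-2, 3), o), Mul(Rational(-1, 3), K)))
Add(Mul(-32101, Pow(-13608, -1)), Mul(-27450, Pow(Function('C')(171, Function('s')(-4)), -1))) = Add(Mul(-32101, Pow(-13608, -1)), Mul(-27450, Pow(Add(Mul(Rational(-2, 3), 171), Mul(Rational(-1, 3), Add(5, -4))), -1))) = Add(Mul(-32101, Rational(-1, 13608)), Mul(-27450, Pow(Add(-114, Mul(Rational(-1, 3), 1)), -1))) = Add(Rational(32101, 13608), Mul(-27450, Pow(Add(-114, Rational(-1, 3)), -1))) = Add(Rational(32101, 13608), Mul(-27450, Pow(Rational(-343, 3), -1))) = Add(Rational(32101, 13608), Mul(-27450, Rational(-3, 343))) = Add(Rational(32101, 13608), Rational(82350, 343)) = Rational(161661349, 666792)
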